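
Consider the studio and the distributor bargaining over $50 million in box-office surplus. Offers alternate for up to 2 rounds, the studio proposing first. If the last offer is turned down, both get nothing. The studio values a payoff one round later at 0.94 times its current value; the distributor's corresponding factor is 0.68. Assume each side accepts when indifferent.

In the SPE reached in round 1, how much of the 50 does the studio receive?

Round 2 (the distributor proposes): rejection yields 0 for the studio; the distributor offers 0 and keeps 50.
Round 1 (the studio proposes): the distributor can get 50 next round, worth 0.68 × 50 = 34 now; the studio offers that and keeps 16.

16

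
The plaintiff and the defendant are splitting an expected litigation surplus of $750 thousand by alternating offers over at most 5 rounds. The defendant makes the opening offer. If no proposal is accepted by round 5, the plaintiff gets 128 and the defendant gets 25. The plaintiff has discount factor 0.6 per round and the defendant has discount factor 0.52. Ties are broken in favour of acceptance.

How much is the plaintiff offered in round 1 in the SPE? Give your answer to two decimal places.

295.85

Round 5 (the defendant proposes): the plaintiff gets 128 if talks fail, so the defendant offers 128 and keeps 622.
Round 4 (the plaintiff proposes): the defendant can get 622 next round, worth 0.52 × 622 = 323.44 now. The plaintiff offers 323.44 and keeps 750 − 323.44 = 426.56.
Round 3 (the defendant proposes): the plaintiff can get 426.56 next round, worth 0.6 × 426.56 = 255.936 now; the defendant offers that and keeps 494.064.
Round 2 (the plaintiff proposes): the defendant can get 494.064 next round, worth 0.52 × 494.064 = 256.91328 now; the plaintiff offers that and keeps 493.08672.
Round 1 (the defendant proposes): the plaintiff can get 493.08672 next round, worth 0.6 × 493.08672 = 295.852032 now, so the defendant offers 295.852032, keeping 454.147968.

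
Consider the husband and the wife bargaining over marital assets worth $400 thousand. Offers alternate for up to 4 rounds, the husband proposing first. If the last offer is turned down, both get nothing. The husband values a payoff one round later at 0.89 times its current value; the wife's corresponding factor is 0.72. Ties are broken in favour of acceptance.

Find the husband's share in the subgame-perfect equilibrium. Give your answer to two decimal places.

183.77

Round 4 (the wife proposes): rejection yields 0 for the husband; the wife offers 0 and keeps 400.
Round 3 (the husband proposes): the wife can get 400 next round, worth 0.72 × 400 = 288 now, so the husband offers 288, keeping 112.
Round 2 (the wife proposes): the husband can get 112 next round, worth 0.89 × 112 = 99.68 now; the wife offers that and keeps 300.32.
Round 1 (the husband proposes): the wife can get 300.32 next round, worth 0.72 × 300.32 = 216.2304 now. The husband offers 216.2304 and keeps 400 − 216.2304 = 183.7696.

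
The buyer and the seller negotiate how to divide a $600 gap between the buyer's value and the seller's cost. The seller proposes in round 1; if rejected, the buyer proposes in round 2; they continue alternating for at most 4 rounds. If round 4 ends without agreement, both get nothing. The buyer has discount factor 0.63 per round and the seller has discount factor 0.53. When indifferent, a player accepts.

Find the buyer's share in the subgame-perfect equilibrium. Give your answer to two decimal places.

Round 4 (the buyer proposes): rejection yields 0 for the seller; the buyer offers 0 and keeps 600.
Round 3 (the seller proposes): the buyer can get 600 next round, worth 0.63 × 600 = 378 now; the seller offers that and keeps 222.
Round 2 (the buyer proposes): the seller can get 222 next round, worth 0.53 × 222 = 117.66 now. The buyer offers 117.66 and keeps 600 − 117.66 = 482.34.
Round 1 (the seller proposes): the buyer can get 482.34 next round, worth 0.63 × 482.34 = 303.8742 now, so the seller offers 303.8742, keeping 296.1258.

303.87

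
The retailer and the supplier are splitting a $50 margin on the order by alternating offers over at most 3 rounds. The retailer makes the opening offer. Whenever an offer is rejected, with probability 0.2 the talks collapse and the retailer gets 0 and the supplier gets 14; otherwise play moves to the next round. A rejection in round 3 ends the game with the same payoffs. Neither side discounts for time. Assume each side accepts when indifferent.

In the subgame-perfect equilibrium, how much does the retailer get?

30.24

Round 3 (the retailer proposes): the supplier gets 14 if talks fail, so the retailer offers 14 and keeps 36.
Round 2 (the supplier proposes): rejecting gives the retailer an expected 0.8 × 36 = 28.8; the supplier offers that and keeps 21.2.
Round 1 (the retailer proposes): rejecting gives the supplier an expected 0.8 × 21.2 + 0.2 × 14 = 19.76. The retailer offers 19.76 and keeps 50 − 19.76 = 30.24.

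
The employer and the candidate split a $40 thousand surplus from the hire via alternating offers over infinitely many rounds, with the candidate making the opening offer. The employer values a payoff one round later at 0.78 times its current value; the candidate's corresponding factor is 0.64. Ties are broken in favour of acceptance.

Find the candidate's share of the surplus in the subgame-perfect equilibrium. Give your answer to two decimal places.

Let x be the candidate's share when the candidate proposes and y be the employer's share when the employer proposes.
The employer accepts iff offered ≥ 0.78·y, so x = 40 − 0.78y. Symmetrically y = 40 − 0.64x.
Substituting: x = 40 − 0.78(40 − 0.64x), giving x(1 − 0.64·0.78) = 40(1 − 0.78).
So x = 40 × 0.22 / 0.5008 ≈ 17.5719, and the employer receives 40 − x ≈ 22.4281.

17.57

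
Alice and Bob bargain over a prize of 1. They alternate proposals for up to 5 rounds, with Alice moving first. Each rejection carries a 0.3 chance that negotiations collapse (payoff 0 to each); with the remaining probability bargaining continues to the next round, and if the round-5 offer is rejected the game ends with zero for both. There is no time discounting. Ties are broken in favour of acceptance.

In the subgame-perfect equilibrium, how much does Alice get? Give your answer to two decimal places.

By backward induction:
Round 5 (Alice proposes): rejection yields 0 for Bob; Alice offers 0 and keeps 1.
Round 4 (Bob proposes): rejecting gives Alice an expected 0.7 × 1 = 0.7. Bob offers 0.7 and keeps 1 − 0.7 = 0.3.
Round 3 (Alice proposes): rejecting gives Bob an expected 0.7 × 0.3 = 0.21. Alice offers 0.21 and keeps 1 − 0.21 = 0.79.
Round 2 (Bob proposes): rejecting gives Alice an expected 0.7 × 0.79 = 0.553, so Bob offers 0.553, keeping 0.447.
Round 1 (Alice proposes): rejecting gives Bob an expected 0.7 × 0.447 = 0.3129; Alice offers that and keeps 0.6871.

0.69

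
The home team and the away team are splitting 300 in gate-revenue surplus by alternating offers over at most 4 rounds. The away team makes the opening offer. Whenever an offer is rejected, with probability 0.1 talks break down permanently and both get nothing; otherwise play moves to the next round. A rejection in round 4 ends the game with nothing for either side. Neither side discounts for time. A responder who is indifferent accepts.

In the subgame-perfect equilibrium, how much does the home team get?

245.7

Round 4 (the home team proposes): rejection yields 0 for the away team; the home team offers 0 and keeps 300.
Round 3 (the away team proposes): rejecting gives the home team an expected 0.9 × 300 = 270; the away team offers that and keeps 30.
Round 2 (the home team proposes): rejecting gives the away team an expected 0.9 × 30 = 27. The home team offers 27 and keeps 300 − 27 = 273.
Round 1 (the away team proposes): rejecting gives the home team an expected 0.9 × 273 = 245.7. The away team offers 245.7 and keeps 300 − 245.7 = 54.3.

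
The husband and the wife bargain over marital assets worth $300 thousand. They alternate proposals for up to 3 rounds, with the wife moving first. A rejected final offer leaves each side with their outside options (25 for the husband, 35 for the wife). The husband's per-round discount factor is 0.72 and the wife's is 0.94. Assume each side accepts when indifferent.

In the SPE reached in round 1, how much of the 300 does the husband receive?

29.88

Round 3 (the wife proposes): the husband gets 25 if talks fail, so the wife offers 25 and keeps 275.
Round 2 (the husband proposes): the wife can get 275 next round, worth 0.94 × 275 = 258.5 now. The husband offers 258.5 and keeps 300 − 258.5 = 41.5.
Round 1 (the wife proposes): the husband can get 41.5 next round, worth 0.72 × 41.5 = 29.88 now. The wife offers 29.88 and keeps 300 − 29.88 = 270.12.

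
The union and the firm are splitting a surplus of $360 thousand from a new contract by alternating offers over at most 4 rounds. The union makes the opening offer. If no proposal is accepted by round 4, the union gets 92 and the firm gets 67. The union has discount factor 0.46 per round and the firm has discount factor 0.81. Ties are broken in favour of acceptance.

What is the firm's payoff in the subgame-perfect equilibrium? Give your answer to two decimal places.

Round 4 (the firm proposes): the union gets 92 if talks fail, so the firm offers 92 and keeps 268.
Round 3 (the union proposes): the firm can get 268 next round, worth 0.81 × 268 = 217.08 now; the union offers that and keeps 142.92.
Round 2 (the firm proposes): the union can get 142.92 next round, worth 0.46 × 142.92 = 65.7432 now; the firm offers that and keeps 294.2568.
Round 1 (the union proposes): the firm can get 294.2568 next round, worth 0.81 × 294.2568 = 238.348008 now, so the union offers 238.348008, keeping 121.651992.

238.35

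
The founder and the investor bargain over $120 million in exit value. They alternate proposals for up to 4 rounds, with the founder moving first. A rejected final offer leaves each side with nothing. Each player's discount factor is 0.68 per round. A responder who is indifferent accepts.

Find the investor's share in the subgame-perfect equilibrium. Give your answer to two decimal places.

63.84

Round 4 (the investor proposes): the founder will accept anything ≥ 0, so the investor offers 0 and keeps 120.
Round 3 (the founder proposes): the investor can get 120 next round, worth 0.68 × 120 = 81.6 now. The founder offers 81.6 and keeps 120 − 81.6 = 38.4.
Round 2 (the investor proposes): the founder can get 38.4 next round, worth 0.68 × 38.4 = 26.112 now. The investor offers 26.112 and keeps 120 − 26.112 = 93.888.
Round 1 (the founder proposes): the investor can get 93.888 next round, worth 0.68 × 93.888 = 63.84384 now; the founder offers that and keeps 56.15616.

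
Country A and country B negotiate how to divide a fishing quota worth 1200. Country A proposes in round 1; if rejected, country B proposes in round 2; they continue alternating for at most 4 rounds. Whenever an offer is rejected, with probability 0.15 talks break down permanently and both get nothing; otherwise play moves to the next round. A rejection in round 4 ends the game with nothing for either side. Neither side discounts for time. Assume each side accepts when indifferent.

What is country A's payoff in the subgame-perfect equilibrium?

310.05

By backward induction:
Round 4 (country B proposes): country A will accept anything ≥ 0, so country B offers 0 and keeps 1200.
Round 3 (country A proposes): rejecting gives country B an expected 0.85 × 1200 = 1020; country A offers that and keeps 180.
Round 2 (country B proposes): rejecting gives country A an expected 0.85 × 180 = 153, so country B offers 153, keeping 1047.
Round 1 (country A proposes): rejecting gives country B an expected 0.85 × 1047 = 889.95. Country A offers 889.95 and keeps 1200 − 889.95 = 310.05.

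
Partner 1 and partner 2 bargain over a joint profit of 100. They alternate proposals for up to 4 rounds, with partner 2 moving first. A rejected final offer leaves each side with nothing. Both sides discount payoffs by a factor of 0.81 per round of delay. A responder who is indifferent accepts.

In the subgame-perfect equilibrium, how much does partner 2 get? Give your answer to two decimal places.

By backward induction:
Round 4 (partner 1 proposes): rejection yields 0 for partner 2; partner 1 offers 0 and keeps 100.
Round 3 (partner 2 proposes): partner 1 can get 100 next round, worth 0.81 × 100 = 81 now, so partner 2 offers 81, keeping 19.
Round 2 (partner 1 proposes): partner 2 can get 19 next round, worth 0.81 × 19 = 15.39 now, so partner 1 offers 15.39, keeping 84.61.
Round 1 (partner 2 proposes): partner 1 can get 84.61 next round, worth 0.81 × 84.61 = 68.5341 now; partner 2 offers that and keeps 31.4659.

31.47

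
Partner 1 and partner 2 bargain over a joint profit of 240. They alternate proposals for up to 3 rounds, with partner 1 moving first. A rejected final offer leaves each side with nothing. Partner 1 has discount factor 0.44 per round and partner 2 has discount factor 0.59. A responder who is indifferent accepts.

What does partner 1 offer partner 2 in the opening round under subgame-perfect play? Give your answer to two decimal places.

Round 3 (partner 1 proposes): rejection yields 0 for partner 2; partner 1 offers 0 and keeps 240.
Round 2 (partner 2 proposes): partner 1 can get 240 next round, worth 0.44 × 240 = 105.6 now, so partner 2 offers 105.6, keeping 134.4.
Round 1 (partner 1 proposes): partner 2 can get 134.4 next round, worth 0.59 × 134.4 = 79.296 now. Partner 1 offers 79.296 and keeps 240 − 79.296 = 160.704.

79.30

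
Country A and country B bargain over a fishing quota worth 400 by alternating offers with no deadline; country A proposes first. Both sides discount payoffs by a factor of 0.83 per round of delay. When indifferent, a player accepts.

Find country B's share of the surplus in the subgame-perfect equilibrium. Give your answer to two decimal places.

181.42

Let x be country A's share when country A proposes and y be country B's share when country B proposes.
Country B accepts iff offered ≥ 0.83·y, so x = 400 − 0.83y. Symmetrically y = 400 − 0.83x.
Substituting: x = 400 − 0.83(400 − 0.83x), giving x(1 − 0.83·0.83) = 400(1 − 0.83).
So x = 400 × 0.17 / 0.3111 ≈ 218.5792, and country B receives 400 − x ≈ 181.4208.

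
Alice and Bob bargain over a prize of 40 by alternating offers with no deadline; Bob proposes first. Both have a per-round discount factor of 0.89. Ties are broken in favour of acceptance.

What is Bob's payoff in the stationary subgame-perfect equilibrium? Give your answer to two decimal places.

21.16

When Bob proposes, Alice accepts any offer worth at least 0.89 times what Alice would get by proposing next round; and vice versa.
This gives x = 40 − 0.89y and y = 40 − 0.89x, where x and y are each side's share when it proposes.
Hence (1 − 0.89·0.89)x = 40(1 − 0.89), i.e. 0.2079·x = 4.4.
x ≈ 21.1640; Alice's share is 40 − x ≈ 18.8360.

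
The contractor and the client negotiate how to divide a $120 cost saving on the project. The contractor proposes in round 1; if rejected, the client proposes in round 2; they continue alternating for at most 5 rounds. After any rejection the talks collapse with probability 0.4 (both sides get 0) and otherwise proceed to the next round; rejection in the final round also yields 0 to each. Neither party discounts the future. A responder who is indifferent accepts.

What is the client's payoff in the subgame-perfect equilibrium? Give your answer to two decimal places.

39.17

Round 5 (the contractor proposes): rejection yields 0 for the client; the contractor offers 0 and keeps 120.
Round 4 (the client proposes): rejecting gives the contractor an expected 0.6 × 120 = 72; the client offers that and keeps 48.
Round 3 (the contractor proposes): rejecting gives the client an expected 0.6 × 48 = 28.8, so the contractor offers 28.8, keeping 91.2.
Round 2 (the client proposes): rejecting gives the contractor an expected 0.6 × 91.2 = 54.72, so the client offers 54.72, keeping 65.28.
Round 1 (the contractor proposes): rejecting gives the client an expected 0.6 × 65.28 = 39.168. The contractor offers 39.168 and keeps 120 − 39.168 = 80.832.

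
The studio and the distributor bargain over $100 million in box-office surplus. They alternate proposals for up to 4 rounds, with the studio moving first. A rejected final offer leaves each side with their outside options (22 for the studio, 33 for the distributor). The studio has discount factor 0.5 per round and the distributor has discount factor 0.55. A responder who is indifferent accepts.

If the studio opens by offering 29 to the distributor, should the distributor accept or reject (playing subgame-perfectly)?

Reject

Round 4 (the distributor proposes): the studio gets 22 if talks fail, so the distributor offers 22 and keeps 78.
Round 3 (the studio proposes): the distributor can get 78 next round, worth 0.55 × 78 = 42.9 now, so the studio offers 42.9, keeping 57.1.
Round 2 (the distributor proposes): the studio can get 57.1 next round, worth 0.5 × 57.1 = 28.55 now, so the distributor offers 28.55, keeping 71.45.
So by rejecting in round 1, the distributor gets 71.45 next round, worth 0.55 × 71.45 = 39.2975 now.
Offer 29 < 39.2975, so the distributor rejects.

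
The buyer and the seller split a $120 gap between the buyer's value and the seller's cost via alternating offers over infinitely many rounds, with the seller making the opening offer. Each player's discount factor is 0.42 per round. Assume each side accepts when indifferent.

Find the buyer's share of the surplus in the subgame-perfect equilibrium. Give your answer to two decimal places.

35.49

In a stationary SPE each proposer offers the other exactly their discounted continuation value.
If the seller keeps x when proposing and the buyer keeps y when proposing, then x = 120 − 0.42y and y = 120 − 0.42x.
Solving: x = 120(1 − 0.42) / (1 − 0.42·0.42) = 69.6 / 0.8236 ≈ 84.5070.
The buyer gets 120 − 84.5070 ≈ 35.4930.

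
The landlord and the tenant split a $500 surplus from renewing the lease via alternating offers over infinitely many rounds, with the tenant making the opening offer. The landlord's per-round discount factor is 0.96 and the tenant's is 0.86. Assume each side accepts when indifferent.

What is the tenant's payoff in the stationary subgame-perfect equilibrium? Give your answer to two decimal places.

114.68

In a stationary SPE each proposer offers the other exactly their discounted continuation value.
If the tenant keeps x when proposing and the landlord keeps y when proposing, then x = 500 − 0.96y and y = 500 − 0.86x.
Solving: x = 500(1 − 0.96) / (1 − 0.86·0.96) = 20 / 0.1744 ≈ 114.6789.
The landlord gets 500 − 114.6789 ≈ 385.3211.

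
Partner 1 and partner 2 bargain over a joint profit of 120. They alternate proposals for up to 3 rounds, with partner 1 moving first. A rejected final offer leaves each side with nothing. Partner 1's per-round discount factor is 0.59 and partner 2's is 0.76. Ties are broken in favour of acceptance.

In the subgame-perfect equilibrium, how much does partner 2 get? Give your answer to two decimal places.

Work backward from the last round.
Round 3 (partner 1 proposes): rejection yields 0 for partner 2; partner 1 offers 0 and keeps 120.
Round 2 (partner 2 proposes): partner 1 can get 120 next round, worth 0.59 × 120 = 70.8 now; partner 2 offers that and keeps 49.2.
Round 1 (partner 1 proposes): partner 2 can get 49.2 next round, worth 0.76 × 49.2 = 37.392 now; partner 1 offers that and keeps 82.608.

37.39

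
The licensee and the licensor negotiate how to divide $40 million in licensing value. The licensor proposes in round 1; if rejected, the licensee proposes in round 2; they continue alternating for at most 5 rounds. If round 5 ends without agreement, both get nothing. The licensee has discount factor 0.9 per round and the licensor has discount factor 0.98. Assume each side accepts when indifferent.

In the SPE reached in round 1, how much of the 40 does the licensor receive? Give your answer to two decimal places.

By backward induction:
Round 5 (the licensor proposes): rejection yields 0 for the licensee; the licensor offers 0 and keeps 40.
Round 4 (the licensee proposes): the licensor can get 40 next round, worth 0.98 × 40 = 39.2 now; the licensee offers that and keeps 0.8.
Round 3 (the licensor proposes): the licensee can get 0.8 next round, worth 0.9 × 0.8 = 0.72 now; the licensor offers that and keeps 39.28.
Round 2 (the licensee proposes): the licensor can get 39.28 next round, worth 0.98 × 39.28 = 38.4944 now. The licensee offers 38.4944 and keeps 40 − 38.4944 = 1.5056.
Round 1 (the licensor proposes): the licensee can get 1.5056 next round, worth 0.9 × 1.5056 = 1.35504 now; the licensor offers that and keeps 38.64496.

38.64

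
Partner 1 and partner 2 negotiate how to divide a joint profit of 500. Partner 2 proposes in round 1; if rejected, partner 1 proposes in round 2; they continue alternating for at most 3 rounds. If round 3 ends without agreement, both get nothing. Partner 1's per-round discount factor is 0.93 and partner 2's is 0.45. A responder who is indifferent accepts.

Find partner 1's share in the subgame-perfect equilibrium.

Round 3 (partner 2 proposes): rejection yields 0 for partner 1; partner 2 offers 0 and keeps 500.
Round 2 (partner 1 proposes): partner 2 can get 500 next round, worth 0.45 × 500 = 225 now; partner 1 offers that and keeps 275.
Round 1 (partner 2 proposes): partner 1 can get 275 next round, worth 0.93 × 275 = 255.75 now; partner 2 offers that and keeps 244.25.

255.75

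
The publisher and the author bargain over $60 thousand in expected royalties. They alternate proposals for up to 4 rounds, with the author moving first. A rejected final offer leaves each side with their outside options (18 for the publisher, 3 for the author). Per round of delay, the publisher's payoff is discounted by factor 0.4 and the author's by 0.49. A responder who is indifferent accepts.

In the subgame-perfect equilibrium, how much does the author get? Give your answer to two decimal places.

Round 4 (the publisher proposes): the author gets 3 if talks fail, so the publisher offers 3 and keeps 57.
Round 3 (the author proposes): the publisher can get 57 next round, worth 0.4 × 57 = 22.8 now, so the author offers 22.8, keeping 37.2.
Round 2 (the publisher proposes): the author can get 37.2 next round, worth 0.49 × 37.2 = 18.228 now, so the publisher offers 18.228, keeping 41.772.
Round 1 (the author proposes): the publisher can get 41.772 next round, worth 0.4 × 41.772 = 16.7088 now; the author offers that and keeps 43.2912.

43.29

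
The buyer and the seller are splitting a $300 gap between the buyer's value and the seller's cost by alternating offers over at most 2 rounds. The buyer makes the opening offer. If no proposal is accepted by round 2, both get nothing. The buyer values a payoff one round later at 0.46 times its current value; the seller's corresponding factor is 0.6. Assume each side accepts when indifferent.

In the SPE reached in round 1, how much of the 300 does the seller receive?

180

Round 2 (the seller proposes): rejection yields 0 for the buyer; the seller offers 0 and keeps 300.
Round 1 (the buyer proposes): the seller can get 300 next round, worth 0.6 × 300 = 180 now, so the buyer offers 180, keeping 120.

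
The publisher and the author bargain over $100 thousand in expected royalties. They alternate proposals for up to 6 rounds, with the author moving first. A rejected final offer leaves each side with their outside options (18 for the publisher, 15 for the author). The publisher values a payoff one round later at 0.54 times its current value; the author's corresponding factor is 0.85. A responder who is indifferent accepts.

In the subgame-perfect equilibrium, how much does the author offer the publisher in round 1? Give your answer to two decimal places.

21.49

Solve by backward induction from round 6.
Round 6 (the publisher proposes): the author gets 15 if talks fail, so the publisher offers 15 and keeps 85.
Round 5 (the author proposes): the publisher can get 85 next round, worth 0.54 × 85 = 45.9 now. The author offers 45.9 and keeps 100 − 45.9 = 54.1.
Round 4 (the publisher proposes): the author can get 54.1 next round, worth 0.85 × 54.1 = 45.985 now; the publisher offers that and keeps 54.015.
Round 3 (the author proposes): the publisher can get 54.015 next round, worth 0.54 × 54.015 = 29.1681 now, so the author offers 29.1681, keeping 70.8319.
Round 2 (the publisher proposes): the author can get 70.8319 next round, worth 0.85 × 70.8319 = 60.207115 now, so the publisher offers 60.207115, keeping 39.792885.
Round 1 (the author proposes): the publisher can get 39.792885 next round, worth 0.54 × 39.792885 = 21.4881579 now, so the author offers 21.4881579, keeping 78.5118421.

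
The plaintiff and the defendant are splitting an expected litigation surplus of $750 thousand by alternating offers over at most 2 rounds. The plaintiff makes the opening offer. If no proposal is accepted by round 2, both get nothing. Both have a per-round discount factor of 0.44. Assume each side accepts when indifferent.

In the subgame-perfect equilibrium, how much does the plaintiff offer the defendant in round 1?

Round 2 (the defendant proposes): rejection yields 0 for the plaintiff; the defendant offers 0 and keeps 750.
Round 1 (the plaintiff proposes): the defendant can get 750 next round, worth 0.44 × 750 = 330 now; the plaintiff offers that and keeps 420.

330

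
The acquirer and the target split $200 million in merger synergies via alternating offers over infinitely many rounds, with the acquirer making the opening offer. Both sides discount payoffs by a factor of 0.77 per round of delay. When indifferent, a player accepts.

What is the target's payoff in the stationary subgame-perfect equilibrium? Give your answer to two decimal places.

Let x be the acquirer's share when the acquirer proposes and y be the target's share when the target proposes.
The target accepts iff offered ≥ 0.77·y, so x = 200 − 0.77y. Symmetrically y = 200 − 0.77x.
Substituting: x = 200 − 0.77(200 − 0.77x), giving x(1 − 0.77·0.77) = 200(1 − 0.77).
So x = 200 × 0.23 / 0.4071 ≈ 112.9944, and the target receives 200 − x ≈ 87.0056.

87.01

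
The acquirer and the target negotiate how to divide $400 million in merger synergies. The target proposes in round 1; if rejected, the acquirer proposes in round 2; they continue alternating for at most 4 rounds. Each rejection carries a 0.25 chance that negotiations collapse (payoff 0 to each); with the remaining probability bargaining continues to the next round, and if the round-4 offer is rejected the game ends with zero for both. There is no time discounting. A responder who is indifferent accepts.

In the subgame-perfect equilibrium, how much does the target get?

Round 4 (the acquirer proposes): rejection yields 0 for the target; the acquirer offers 0 and keeps 400.
Round 3 (the target proposes): rejecting gives the acquirer an expected 0.75 × 400 = 300, so the target offers 300, keeping 100.
Round 2 (the acquirer proposes): rejecting gives the target an expected 0.75 × 100 = 75; the acquirer offers that and keeps 325.
Round 1 (the target proposes): rejecting gives the acquirer an expected 0.75 × 325 = 243.75, so the target offers 243.75, keeping 156.25.

156.25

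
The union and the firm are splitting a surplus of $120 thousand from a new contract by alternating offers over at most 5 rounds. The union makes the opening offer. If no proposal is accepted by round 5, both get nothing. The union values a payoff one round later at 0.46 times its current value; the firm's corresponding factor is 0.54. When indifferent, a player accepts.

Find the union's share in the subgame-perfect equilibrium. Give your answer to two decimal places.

76.32

Round 5 (the union proposes): rejection yields 0 for the firm; the union offers 0 and keeps 120.
Round 4 (the firm proposes): the union can get 120 next round, worth 0.46 × 120 = 55.2 now. The firm offers 55.2 and keeps 120 − 55.2 = 64.8.
Round 3 (the union proposes): the firm can get 64.8 next round, worth 0.54 × 64.8 = 34.992 now; the union offers that and keeps 85.008.
Round 2 (the firm proposes): the union can get 85.008 next round, worth 0.46 × 85.008 = 39.10368 now; the firm offers that and keeps 80.89632.
Round 1 (the union proposes): the firm can get 80.89632 next round, worth 0.54 × 80.89632 = 43.6840128 now, so the union offers 43.6840128, keeping 76.3159872.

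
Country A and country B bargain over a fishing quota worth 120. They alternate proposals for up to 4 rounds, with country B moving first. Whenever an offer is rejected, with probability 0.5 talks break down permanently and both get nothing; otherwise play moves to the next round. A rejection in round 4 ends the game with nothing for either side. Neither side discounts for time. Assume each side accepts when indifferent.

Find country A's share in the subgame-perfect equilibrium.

Round 4 (country A proposes): country B will accept anything ≥ 0, so country A offers 0 and keeps 120.
Round 3 (country B proposes): rejecting gives country A an expected 0.5 × 120 = 60, so country B offers 60, keeping 60.
Round 2 (country A proposes): rejecting gives country B an expected 0.5 × 60 = 30. Country A offers 30 and keeps 120 − 30 = 90.
Round 1 (country B proposes): rejecting gives country A an expected 0.5 × 90 = 45; country B offers that and keeps 75.

45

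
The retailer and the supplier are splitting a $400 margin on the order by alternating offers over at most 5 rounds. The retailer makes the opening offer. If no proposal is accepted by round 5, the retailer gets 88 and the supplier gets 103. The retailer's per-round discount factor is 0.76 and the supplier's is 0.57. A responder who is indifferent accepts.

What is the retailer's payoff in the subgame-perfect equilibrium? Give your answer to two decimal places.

302.25

Round 5 (the retailer proposes): the supplier gets 103 if talks fail, so the retailer offers 103 and keeps 297.
Round 4 (the supplier proposes): the retailer can get 297 next round, worth 0.76 × 297 = 225.72 now. The supplier offers 225.72 and keeps 400 − 225.72 = 174.28.
Round 3 (the retailer proposes): the supplier can get 174.28 next round, worth 0.57 × 174.28 = 99.3396 now, so the retailer offers 99.3396, keeping 300.6604.
Round 2 (the supplier proposes): the retailer can get 300.6604 next round, worth 0.76 × 300.6604 = 228.501904 now, so the supplier offers 228.501904, keeping 171.498096.
Round 1 (the retailer proposes): the supplier can get 171.498096 next round, worth 0.57 × 171.498096 = 97.75391472 now, so the retailer offers 97.75391472, keeping 302.24608528.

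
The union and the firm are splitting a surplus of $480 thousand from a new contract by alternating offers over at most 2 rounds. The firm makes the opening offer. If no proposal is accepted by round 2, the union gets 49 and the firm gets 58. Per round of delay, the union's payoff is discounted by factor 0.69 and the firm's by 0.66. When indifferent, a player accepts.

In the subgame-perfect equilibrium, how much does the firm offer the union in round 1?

291.18

Round 2 (the union proposes): the firm gets 58 if talks fail, so the union offers 58 and keeps 422.
Round 1 (the firm proposes): the union can get 422 next round, worth 0.69 × 422 = 291.18 now, so the firm offers 291.18, keeping 188.82.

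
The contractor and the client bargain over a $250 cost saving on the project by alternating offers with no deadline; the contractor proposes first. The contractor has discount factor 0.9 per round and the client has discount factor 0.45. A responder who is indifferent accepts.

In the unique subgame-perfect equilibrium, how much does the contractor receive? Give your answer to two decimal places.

231.09

Let x be the contractor's share when the contractor proposes and y be the client's share when the client proposes.
The client accepts iff offered ≥ 0.45·y, so x = 250 − 0.45y. Symmetrically y = 250 − 0.9x.
Substituting: x = 250 − 0.45(250 − 0.9x), giving x(1 − 0.9·0.45) = 250(1 − 0.45).
So x = 250 × 0.55 / 0.595 ≈ 231.0924, and the client receives 250 − x ≈ 18.9076.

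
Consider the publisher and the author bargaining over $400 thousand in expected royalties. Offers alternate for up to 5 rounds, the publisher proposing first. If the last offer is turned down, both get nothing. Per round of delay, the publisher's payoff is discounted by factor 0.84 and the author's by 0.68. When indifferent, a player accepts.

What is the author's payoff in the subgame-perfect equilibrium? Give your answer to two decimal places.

Round 5 (the publisher proposes): rejection yields 0 for the author; the publisher offers 0 and keeps 400.
Round 4 (the author proposes): the publisher can get 400 next round, worth 0.84 × 400 = 336 now. The author offers 336 and keeps 400 − 336 = 64.
Round 3 (the publisher proposes): the author can get 64 next round, worth 0.68 × 64 = 43.52 now; the publisher offers that and keeps 356.48.
Round 2 (the author proposes): the publisher can get 356.48 next round, worth 0.84 × 356.48 = 299.4432 now; the author offers that and keeps 100.5568.
Round 1 (the publisher proposes): the author can get 100.5568 next round, worth 0.68 × 100.5568 = 68.378624 now. The publisher offers 68.378624 and keeps 400 − 68.378624 = 331.621376.

68.38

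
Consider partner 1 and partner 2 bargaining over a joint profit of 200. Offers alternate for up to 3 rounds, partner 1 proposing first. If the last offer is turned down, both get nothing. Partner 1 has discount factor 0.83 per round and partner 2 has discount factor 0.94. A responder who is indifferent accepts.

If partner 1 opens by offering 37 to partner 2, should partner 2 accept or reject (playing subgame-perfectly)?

Accept

Round 3 (partner 1 proposes): partner 2 will accept anything ≥ 0, so partner 1 offers 0 and keeps 200.
Round 2 (partner 2 proposes): partner 1 can get 200 next round, worth 0.83 × 200 = 166 now, so partner 2 offers 166, keeping 34.
So by rejecting in round 1, partner 2 gets 34 next round, worth 0.94 × 34 = 31.96 now.
Offer 37 ≥ 31.96, so partner 2 accepts.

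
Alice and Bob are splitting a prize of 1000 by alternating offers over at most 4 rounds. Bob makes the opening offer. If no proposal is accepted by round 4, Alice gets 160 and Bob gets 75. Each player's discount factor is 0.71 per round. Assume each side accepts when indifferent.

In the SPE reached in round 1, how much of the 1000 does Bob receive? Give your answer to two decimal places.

463.03

Round 4 (Alice proposes): Bob gets 75 if talks fail, so Alice offers 75 and keeps 925.
Round 3 (Bob proposes): Alice can get 925 next round, worth 0.71 × 925 = 656.75 now, so Bob offers 656.75, keeping 343.25.
Round 2 (Alice proposes): Bob can get 343.25 next round, worth 0.71 × 343.25 = 243.7075 now, so Alice offers 243.7075, keeping 756.2925.
Round 1 (Bob proposes): Alice can get 756.2925 next round, worth 0.71 × 756.2925 = 536.967675 now, so Bob offers 536.967675, keeping 463.032325.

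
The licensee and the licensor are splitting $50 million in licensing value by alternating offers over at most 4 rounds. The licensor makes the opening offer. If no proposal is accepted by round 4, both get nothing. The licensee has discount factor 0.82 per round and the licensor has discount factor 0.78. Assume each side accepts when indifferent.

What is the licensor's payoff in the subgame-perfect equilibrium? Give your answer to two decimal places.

Round 4 (the licensee proposes): rejection yields 0 for the licensor; the licensee offers 0 and keeps 50.
Round 3 (the licensor proposes): the licensee can get 50 next round, worth 0.82 × 50 = 41 now, so the licensor offers 41, keeping 9.
Round 2 (the licensee proposes): the licensor can get 9 next round, worth 0.78 × 9 = 7.02 now, so the licensee offers 7.02, keeping 42.98.
Round 1 (the licensor proposes): the licensee can get 42.98 next round, worth 0.82 × 42.98 = 35.2436 now; the licensor offers that and keeps 14.7564.

14.76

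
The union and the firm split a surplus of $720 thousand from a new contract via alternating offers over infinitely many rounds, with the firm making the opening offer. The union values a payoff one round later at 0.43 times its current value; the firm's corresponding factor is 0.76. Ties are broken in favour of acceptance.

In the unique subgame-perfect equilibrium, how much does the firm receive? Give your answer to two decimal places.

When the firm proposes, the union accepts any offer worth at least 0.43 times what the union would get by proposing next round; and vice versa.
This gives x = 720 − 0.43y and y = 720 − 0.76x, where x and y are each side's share when it proposes.
Hence (1 − 0.43·0.76)x = 720(1 − 0.43), i.e. 0.6732·x = 410.4.
x ≈ 609.6257; the union's share is 720 − x ≈ 110.3743.

609.63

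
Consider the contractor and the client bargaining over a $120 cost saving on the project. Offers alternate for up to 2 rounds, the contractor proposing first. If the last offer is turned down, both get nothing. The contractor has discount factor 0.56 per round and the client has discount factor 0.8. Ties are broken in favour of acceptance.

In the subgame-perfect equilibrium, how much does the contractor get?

24

Solve by backward induction from round 2.
Round 2 (the client proposes): the contractor will accept anything ≥ 0, so the client offers 0 and keeps 120.
Round 1 (the contractor proposes): the client can get 120 next round, worth 0.8 × 120 = 96 now; the contractor offers that and keeps 24.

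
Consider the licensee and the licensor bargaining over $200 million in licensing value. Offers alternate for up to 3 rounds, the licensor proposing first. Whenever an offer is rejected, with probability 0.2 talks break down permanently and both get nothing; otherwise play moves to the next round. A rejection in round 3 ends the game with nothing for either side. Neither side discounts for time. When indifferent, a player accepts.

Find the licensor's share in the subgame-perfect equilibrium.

Round 3 (the licensor proposes): the licensee will accept anything ≥ 0, so the licensor offers 0 and keeps 200.
Round 2 (the licensee proposes): rejecting gives the licensor an expected 0.8 × 200 = 160. The licensee offers 160 and keeps 200 − 160 = 40.
Round 1 (the licensor proposes): rejecting gives the licensee an expected 0.8 × 40 = 32; the licensor offers that and keeps 168.

168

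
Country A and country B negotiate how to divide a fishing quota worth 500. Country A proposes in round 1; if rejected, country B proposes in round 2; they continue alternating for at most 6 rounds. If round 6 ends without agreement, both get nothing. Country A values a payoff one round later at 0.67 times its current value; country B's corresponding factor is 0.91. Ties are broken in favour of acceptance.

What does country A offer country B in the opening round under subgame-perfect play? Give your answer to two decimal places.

Solve by backward induction from round 6.
Round 6 (country B proposes): country A will accept anything ≥ 0, so country B offers 0 and keeps 500.
Round 5 (country A proposes): country B can get 500 next round, worth 0.91 × 500 = 455 now. Country A offers 455 and keeps 500 − 455 = 45.
Round 4 (country B proposes): country A can get 45 next round, worth 0.67 × 45 = 30.15 now; country B offers that and keeps 469.85.
Round 3 (country A proposes): country B can get 469.85 next round, worth 0.91 × 469.85 = 427.5635 now, so country A offers 427.5635, keeping 72.4365.
Round 2 (country B proposes): country A can get 72.4365 next round, worth 0.67 × 72.4365 = 48.532455 now; country B offers that and keeps 451.467545.
Round 1 (country A proposes): country B can get 451.467545 next round, worth 0.91 × 451.467545 = 410.83546595 now; country A offers that and keeps 89.16453405.

410.84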